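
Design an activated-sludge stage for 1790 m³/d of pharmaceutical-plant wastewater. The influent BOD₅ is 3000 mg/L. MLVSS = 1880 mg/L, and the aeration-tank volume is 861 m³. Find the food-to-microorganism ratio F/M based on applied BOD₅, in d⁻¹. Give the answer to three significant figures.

F/M = applied load / biomass = Q·S₀/(V·X) = 1790 × 3000 / (861.0 × 1880) = 3.318 d⁻¹.

F/M ≈ 3.32 d⁻¹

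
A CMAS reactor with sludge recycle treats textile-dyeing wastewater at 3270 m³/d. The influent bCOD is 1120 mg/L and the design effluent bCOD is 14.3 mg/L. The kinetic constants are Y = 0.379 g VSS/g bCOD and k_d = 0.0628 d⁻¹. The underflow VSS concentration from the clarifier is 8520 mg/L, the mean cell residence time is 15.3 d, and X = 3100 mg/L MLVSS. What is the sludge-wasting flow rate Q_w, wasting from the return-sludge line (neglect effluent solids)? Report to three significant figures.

Q_w ≈ 82.0 m³/d

Rearranging the biomass balance for a CMAS with decay, V = Y·Q·ΔS·θ_c / [X·(1+k_d θ_c)] = 0.379 × 3270 × (1120 − 14.3) × 15.3 / [3100 × (1 + 0.0628 × 15.3)] = 2.1×10^7 / 6079 = 3449 m³.
θ_c = V·X/(Q_w·X_r) when wasting from the recycle, so Q_w = V·X/(θ_c·X_r) = 3449 × 3100 / (15.3 × 8520) = 82.02 m³/d.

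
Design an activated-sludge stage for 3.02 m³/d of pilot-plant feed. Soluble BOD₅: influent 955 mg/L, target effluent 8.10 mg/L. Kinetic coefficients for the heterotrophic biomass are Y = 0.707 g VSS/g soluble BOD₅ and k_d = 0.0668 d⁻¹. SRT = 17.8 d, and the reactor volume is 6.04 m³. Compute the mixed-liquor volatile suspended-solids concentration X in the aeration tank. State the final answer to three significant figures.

X ≈ 2720 mg/L

From V·X·(1 + k_d·θ_c) = Y·Q·(S₀ − S)·θ_c: X = 0.707 × 3.02 × (955 − 8.10) × 17.8 / [6.04 × (1 + 0.0668 × 17.8)] = 2722 mg/L.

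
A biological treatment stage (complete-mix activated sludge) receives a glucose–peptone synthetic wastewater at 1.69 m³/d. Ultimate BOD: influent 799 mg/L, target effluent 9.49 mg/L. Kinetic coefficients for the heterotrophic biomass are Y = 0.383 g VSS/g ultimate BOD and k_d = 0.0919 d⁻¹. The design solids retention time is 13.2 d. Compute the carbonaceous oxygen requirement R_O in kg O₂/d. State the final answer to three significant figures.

R_O ≈ 1.01 kg O₂/d

The observed yield is Y_obs = Y/(1 + k_d·θ_c) = 0.383 / (1 + 0.0919 × 13.2) = 0.383 / 2.213 = 0.1731 g VSS per g ultimate BOD removed.
Mass of ultimate BOD removed per day: Q(S₀ − S) = 1.69 × 789.5 g/m³ = 1.334 kg/d.
P_X = Y_obs·Q·(S₀ − S) = 0.1731 × 1.334 = 0.2309 kg VSS/d.
Carbonaceous O₂ demand = substrate oxidised − cell-mass equivalent = 1.334 − 1.42 × 0.2309 = 1.006 kg O₂/d.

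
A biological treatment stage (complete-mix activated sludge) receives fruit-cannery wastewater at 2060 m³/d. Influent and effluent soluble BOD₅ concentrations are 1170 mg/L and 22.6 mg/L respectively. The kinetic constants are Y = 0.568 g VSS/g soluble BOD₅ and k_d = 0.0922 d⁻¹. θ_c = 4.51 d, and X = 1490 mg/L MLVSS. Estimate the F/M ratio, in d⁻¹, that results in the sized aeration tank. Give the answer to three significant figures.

F/M ≈ 0.564 d⁻¹

Steady-state biomass mass balance: V·X·(1 + k_d·θ_c) = Y·Q·(S₀ − S)·θ_c, so V = 0.568 × 2060 × (1170 − 22.6) × 4.51 / [1490 × (1 + 0.0922 × 4.51)] = 6.05×10^6 / 2110 = 2870 m³.
F/M = applied load / biomass = Q·S₀/(V·X) = 2060 × 1170 / (2870 × 1490) = 0.5636 d⁻¹.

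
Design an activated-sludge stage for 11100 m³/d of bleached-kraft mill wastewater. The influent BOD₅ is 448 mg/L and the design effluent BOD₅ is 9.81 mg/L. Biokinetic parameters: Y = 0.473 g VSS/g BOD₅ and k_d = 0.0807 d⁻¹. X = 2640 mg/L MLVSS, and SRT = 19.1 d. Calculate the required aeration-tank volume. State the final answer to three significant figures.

V ≈ 6550 m³

Steady-state biomass mass balance: V·X·(1 + k_d·θ_c) = Y·Q·(S₀ − S)·θ_c, so V = 0.473 × 11100 × (448 − 9.81) × 19.1 / [2640 × (1 + 0.0807 × 19.1)] = 4.39×10^7 / 6709 = 6549 m³.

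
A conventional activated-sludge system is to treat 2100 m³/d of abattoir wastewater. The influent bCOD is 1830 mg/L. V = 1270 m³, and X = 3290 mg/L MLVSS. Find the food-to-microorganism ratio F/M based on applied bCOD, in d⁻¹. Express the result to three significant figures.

F/M ≈ 0.920 d⁻¹

Food-to-microorganism ratio F/M = Q S₀ / (V X) = 2100 × 1830 / (1270 × 3290) = 0.9198 d⁻¹.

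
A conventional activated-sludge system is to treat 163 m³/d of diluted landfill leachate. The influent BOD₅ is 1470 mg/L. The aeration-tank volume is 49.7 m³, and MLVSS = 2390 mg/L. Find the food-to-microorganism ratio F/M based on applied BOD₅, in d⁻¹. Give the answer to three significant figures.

F/M ≈ 2.02 d⁻¹

F/M = Q·S₀ / (V·X) = 163 × 1470 / (49.70 × 2390) = 2.017 g BOD₅·(g VSS·d)⁻¹.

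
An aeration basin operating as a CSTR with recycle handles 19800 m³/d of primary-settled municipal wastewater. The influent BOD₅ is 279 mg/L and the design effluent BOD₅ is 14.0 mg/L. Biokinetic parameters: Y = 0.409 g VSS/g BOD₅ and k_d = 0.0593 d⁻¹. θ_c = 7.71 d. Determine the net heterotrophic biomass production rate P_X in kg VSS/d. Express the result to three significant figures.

P_X ≈ 1470 kg VSS/d

The observed yield is Y_obs = Y/(1 + k_d·θ_c) = 0.409 / (1 + 0.0593 × 7.71) = 0.409 / 1.457 = 0.2807 g VSS per g BOD₅ removed.
Mass of BOD₅ removed per day: Q(S₀ − S) = 19800 × 265.0 g/m³ = 5247 kg/d.
So the net sludge growth is P_X = 0.2807 × 5247 = 1473 kg VSS/d.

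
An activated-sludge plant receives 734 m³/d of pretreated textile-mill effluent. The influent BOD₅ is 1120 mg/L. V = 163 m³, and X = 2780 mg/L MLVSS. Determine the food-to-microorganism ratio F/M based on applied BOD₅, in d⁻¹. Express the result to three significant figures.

F/M = applied load / biomass = Q·S₀/(V·X) = 734 × 1120 / (163.0 × 2780) = 1.814 d⁻¹.

F/M ≈ 1.81 d⁻¹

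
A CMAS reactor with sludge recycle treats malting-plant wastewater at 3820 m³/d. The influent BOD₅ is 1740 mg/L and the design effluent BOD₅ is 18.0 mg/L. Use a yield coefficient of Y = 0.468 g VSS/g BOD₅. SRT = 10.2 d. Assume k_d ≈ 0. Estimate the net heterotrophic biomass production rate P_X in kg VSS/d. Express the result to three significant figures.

P_X ≈ 3080 kg VSS/d

With endogenous decay neglected, the observed yield equals the true yield: Y_obs = Y = 0.468 g VSS/g BOD₅.
Substrate removed = Q·(S₀ − S) = 3820 m³/d × (1740 − 18.0) g/m³ = 6.58×10^6 g/d = 6578 kg/d.
Biomass produced: P_X = Y_obs·Q·ΔS = 0.4680 × 6578 ≈ 3079 kg VSS/d.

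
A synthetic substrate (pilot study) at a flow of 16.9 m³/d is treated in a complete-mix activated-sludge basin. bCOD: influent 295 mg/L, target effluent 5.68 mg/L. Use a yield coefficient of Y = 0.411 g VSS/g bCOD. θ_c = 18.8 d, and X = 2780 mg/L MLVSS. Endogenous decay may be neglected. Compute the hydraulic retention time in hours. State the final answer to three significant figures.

τ ≈ 19.3 h

V·X = Y·Q·ΔS·θ_c gives V = 0.411 × 16.9 × (295 − 5.68) × 18.8 / 2780 = 13.59 m³.
τ = V/Q = 13.59/16.9 = 0.8041 d, or 19.30 h.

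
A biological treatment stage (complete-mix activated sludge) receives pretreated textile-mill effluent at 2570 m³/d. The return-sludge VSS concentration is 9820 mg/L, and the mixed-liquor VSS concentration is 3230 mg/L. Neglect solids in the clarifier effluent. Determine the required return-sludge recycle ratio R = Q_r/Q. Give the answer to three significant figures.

R = Q_r/Q = X/(X_r − X) = 3230 / (9820 − 3230) = 0.4901.

R ≈ 0.490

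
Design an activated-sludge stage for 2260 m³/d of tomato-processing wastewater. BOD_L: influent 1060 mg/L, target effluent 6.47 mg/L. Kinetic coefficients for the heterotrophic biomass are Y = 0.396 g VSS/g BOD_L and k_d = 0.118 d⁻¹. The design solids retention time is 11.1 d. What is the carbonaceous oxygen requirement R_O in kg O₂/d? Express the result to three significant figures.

R_O ≈ 1800 kg O₂/d

Y_obs = Y / (1 + k_d θ_c) = 0.396 / (1 + 0.118 × 11.1) = 0.396 / 2.310 = 0.1714.
ΔS = 1060 − 6.47 = 1054 mg/L, so the substrate removal rate is 2260 × 1054/1000 = 2381 kg BOD_L/d.
P_X = Y_obs·Q·(S₀ − S) = 0.1714 × 2381 = 408.2 kg VSS/d.
R_O = Q·ΔS − 1.42 P_X = 2381 − 579.6 = 1801 kg O₂/d.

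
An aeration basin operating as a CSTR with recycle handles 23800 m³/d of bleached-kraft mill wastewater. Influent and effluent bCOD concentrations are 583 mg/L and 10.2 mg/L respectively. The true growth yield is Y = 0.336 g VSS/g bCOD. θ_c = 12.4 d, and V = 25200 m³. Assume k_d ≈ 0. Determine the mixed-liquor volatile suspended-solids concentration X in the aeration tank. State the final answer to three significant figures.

X ≈ 2250 mg/L

Without decay, X = Y Q (S₀−S) θ_c / V = 0.336 × 23800 × (583 − 10.2) × 12.4 / 25200 = 2254 mg/L.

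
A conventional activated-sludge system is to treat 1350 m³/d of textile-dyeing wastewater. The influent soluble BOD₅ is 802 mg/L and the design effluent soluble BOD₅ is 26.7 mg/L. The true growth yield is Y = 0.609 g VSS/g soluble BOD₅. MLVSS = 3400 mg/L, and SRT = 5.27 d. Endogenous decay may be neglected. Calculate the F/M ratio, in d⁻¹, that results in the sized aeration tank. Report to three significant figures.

With k_d = 0 the design equation reduces to V = Y Q (S₀−S) θ_c / X = 0.609 × 1350 × (802 − 26.7) × 5.27 / 3400 = 988.0 m³.
Food-to-microorganism ratio F/M = Q S₀ / (V X) = 1350 × 802 / (988.0 × 3400) = 0.3223 d⁻¹.

F/M ≈ 0.322 d⁻¹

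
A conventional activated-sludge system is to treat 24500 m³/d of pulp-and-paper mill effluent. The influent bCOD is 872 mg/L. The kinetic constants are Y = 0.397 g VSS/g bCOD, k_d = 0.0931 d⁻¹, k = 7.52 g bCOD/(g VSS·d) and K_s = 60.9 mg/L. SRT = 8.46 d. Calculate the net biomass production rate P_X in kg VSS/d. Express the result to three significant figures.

P_X ≈ 4720 kg VSS/d

For a completely mixed reactor with recycle the Lawrence–McCarty relation gives S = K_s·(1 + k_d·θ_c) / [θ_c·(Y·k − k_d) − 1] = 60.9 × (1 + 0.0931 × 8.46) / [8.46 × (0.397 × 7.52 − 0.0931) − 1] = 108.9 / 23.47 = 4.639 mg/L.
Observed yield with endogenous decay: Y_obs = Y / (1 + k_d·θ_c) = 0.397 / (1 + 0.0931 × 8.46) = 0.397 / 1.788 = 0.2221 g VSS/g bCOD.
Substrate removed = Q·(S₀ − S) = 24500 m³/d × (872 − 4.64) g/m³ = 2.13×10^7 g/d = 21250 kg/d.
Net biomass production P_X = Y_obs × Q·(S₀ − S) = 0.2221 × 21250 = 4719 kg VSS/d.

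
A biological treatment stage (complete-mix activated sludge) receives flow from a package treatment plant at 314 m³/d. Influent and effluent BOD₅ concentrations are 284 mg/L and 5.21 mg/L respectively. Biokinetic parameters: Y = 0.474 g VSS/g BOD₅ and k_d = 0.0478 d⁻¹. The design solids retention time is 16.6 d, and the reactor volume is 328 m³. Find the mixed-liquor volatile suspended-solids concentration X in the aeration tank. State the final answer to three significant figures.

From V·X·(1 + k_d·θ_c) = Y·Q·(S₀ − S)·θ_c: X = 0.474 × 314 × (284 − 5.21) × 16.6 / [328 × (1 + 0.0478 × 16.6)] = 1171 mg/L.

X ≈ 1170 mg/L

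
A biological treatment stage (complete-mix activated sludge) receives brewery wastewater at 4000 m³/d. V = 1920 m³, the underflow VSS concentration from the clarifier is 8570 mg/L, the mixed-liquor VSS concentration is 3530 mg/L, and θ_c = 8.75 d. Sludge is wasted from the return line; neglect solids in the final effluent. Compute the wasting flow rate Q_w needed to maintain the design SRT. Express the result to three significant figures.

Q_w = (V·X)/(θ_c X_r) = 1920 × 3530 / (8.75 × 8570) = 90.38 m³/d.

Q_w ≈ 90.4 m³/d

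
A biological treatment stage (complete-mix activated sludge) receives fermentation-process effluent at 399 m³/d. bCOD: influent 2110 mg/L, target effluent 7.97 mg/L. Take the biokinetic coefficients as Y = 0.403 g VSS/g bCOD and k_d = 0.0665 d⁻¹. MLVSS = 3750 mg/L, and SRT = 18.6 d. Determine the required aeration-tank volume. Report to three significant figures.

From the SRT design equation V = Y Q (S₀−S) θ_c / [X (1 + k_d θ_c)] = 0.403 × 399 × (2110 − 7.97) × 18.6 / [3750 × (1 + 0.0665 × 18.6)] = 6.29×10^6 / 8388 = 749.5 m³.

V ≈ 749 m³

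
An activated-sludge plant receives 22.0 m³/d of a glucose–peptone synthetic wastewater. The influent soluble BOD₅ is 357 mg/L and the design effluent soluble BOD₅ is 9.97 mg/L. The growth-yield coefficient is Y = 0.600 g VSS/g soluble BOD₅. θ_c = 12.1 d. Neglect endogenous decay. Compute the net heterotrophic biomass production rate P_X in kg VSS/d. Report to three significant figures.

P_X ≈ 4.58 kg VSS/d

Since k_d ≈ 0, Y_obs = Y = 0.600 g VSS/g soluble BOD₅.
Mass of soluble BOD₅ removed per day: Q(S₀ − S) = 22.0 × 347.0 g/m³ = 7.635 kg/d.
P_X = Y_obs · Q(S₀ − S) = 0.6000 × 7.635 = 4.581 kg VSS/d.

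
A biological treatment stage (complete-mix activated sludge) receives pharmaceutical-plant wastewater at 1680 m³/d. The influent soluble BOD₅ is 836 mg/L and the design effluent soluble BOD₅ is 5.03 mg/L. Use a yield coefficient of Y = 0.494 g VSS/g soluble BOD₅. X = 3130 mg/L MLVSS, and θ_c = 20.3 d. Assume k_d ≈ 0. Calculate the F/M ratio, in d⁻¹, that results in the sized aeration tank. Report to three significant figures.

With k_d = 0 the design equation reduces to V = Y Q (S₀−S) θ_c / X = 0.494 × 1680 × (836 − 5.03) × 20.3 / 3130 = 4473 m³.
Food-to-microorganism ratio F/M = Q S₀ / (V X) = 1680 × 836 / (4473 × 3130) = 0.1003 d⁻¹.

F/M ≈ 0.100 d⁻¹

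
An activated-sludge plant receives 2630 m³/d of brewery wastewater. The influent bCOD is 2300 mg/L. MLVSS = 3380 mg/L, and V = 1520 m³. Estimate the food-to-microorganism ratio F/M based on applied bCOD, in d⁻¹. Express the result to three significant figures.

Food-to-microorganism ratio F/M = Q S₀ / (V X) = 2630 × 2300 / (1520 × 3380) = 1.177 d⁻¹.

F/M ≈ 1.18 d⁻¹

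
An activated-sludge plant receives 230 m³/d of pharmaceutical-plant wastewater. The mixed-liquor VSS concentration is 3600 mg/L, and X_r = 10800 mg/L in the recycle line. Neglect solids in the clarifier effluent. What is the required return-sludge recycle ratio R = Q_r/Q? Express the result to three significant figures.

Mass balance around the secondary clarifier (neglecting effluent solids): R = X / (X_r − X) = 3600 / (10800 − 3600) = 0.5000.

R ≈ 0.500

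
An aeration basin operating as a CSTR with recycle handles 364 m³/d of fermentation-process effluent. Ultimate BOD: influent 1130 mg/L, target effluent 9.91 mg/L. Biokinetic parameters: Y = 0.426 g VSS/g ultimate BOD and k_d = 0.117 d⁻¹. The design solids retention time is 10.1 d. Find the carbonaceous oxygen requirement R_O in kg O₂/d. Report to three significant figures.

Y_obs = Y / (1 + k_d θ_c) = 0.426 / (1 + 0.117 × 10.1) = 0.426 / 2.182 = 0.1953.
Mass of ultimate BOD removed per day: Q(S₀ − S) = 364 × 1120 g/m³ = 407.7 kg/d.
Net sludge production P_X = 0.1953 × 407.7 = 79.61 kg VSS/d.
R_O = Q·(S₀ − S) − 1.42·P_X = 407.7 − 1.42 × 79.61 = 294.7 kg O₂/d.

R_O ≈ 295 kg O₂/d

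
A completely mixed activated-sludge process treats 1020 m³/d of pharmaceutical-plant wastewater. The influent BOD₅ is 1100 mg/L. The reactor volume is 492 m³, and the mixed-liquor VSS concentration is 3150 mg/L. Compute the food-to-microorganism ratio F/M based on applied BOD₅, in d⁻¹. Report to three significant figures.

F/M = Q·S₀ / (V·X) = 1020 × 1100 / (492.0 × 3150) = 0.7240 g BOD₅·(g VSS·d)⁻¹.

F/M ≈ 0.724 d⁻¹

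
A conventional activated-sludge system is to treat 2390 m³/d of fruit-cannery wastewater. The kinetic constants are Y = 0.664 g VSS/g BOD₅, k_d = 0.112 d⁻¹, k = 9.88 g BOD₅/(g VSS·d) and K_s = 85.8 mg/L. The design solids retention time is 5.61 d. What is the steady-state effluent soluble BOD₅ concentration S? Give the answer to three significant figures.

From the Monod/SRT balance for a CMAS, S = K_s·(1+k_d θ_c)/[θ_c·(Y k − k_d) − 1] = 85.8 × (1 + 0.112 × 5.61) / [5.61 × (0.664 × 9.88 − 0.112) − 1] = 139.7 / 35.18 = 3.972 mg/L.

S ≈ 3.97 mg/L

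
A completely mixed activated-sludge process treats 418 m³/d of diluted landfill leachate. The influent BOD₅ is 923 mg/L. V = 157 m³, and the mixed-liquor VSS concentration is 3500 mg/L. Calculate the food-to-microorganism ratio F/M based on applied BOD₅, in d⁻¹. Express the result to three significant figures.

Food-to-microorganism ratio F/M = Q S₀ / (V X) = 418 × 923 / (157.0 × 3500) = 0.7021 d⁻¹.

F/M ≈ 0.702 d⁻¹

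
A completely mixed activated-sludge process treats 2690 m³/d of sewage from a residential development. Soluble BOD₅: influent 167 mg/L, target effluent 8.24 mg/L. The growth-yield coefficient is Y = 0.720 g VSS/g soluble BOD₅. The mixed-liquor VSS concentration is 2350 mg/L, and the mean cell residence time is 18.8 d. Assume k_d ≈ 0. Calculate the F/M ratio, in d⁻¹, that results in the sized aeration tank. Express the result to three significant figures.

F/M ≈ 0.0777 d⁻¹

Biomass mass balance (decay neglected): V·X = Y·Q·(S₀ − S)·θ_c, so V = 0.720 × 2690 × (167 − 8.24) × 18.8 / 2350 = 2460 m³.
F/M = Q·S₀ / (V·X) = 2690 × 167 / (2460 × 2350) = 0.07771 g soluble BOD₅·(g VSS·d)⁻¹.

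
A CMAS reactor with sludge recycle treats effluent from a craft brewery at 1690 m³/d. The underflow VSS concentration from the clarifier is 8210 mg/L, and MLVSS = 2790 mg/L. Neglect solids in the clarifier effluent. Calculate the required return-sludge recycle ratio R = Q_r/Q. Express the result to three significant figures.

R ≈ 0.515

Mass balance around the secondary clarifier (neglecting effluent solids): R = X / (X_r − X) = 2790 / (8210 − 2790) = 0.5148.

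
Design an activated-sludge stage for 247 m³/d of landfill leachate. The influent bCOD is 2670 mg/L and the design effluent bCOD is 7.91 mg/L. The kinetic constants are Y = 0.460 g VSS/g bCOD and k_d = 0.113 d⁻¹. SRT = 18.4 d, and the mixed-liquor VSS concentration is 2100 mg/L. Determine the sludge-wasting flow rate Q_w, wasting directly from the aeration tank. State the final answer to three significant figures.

From the SRT design equation V = Y Q (S₀−S) θ_c / [X (1 + k_d θ_c)] = 0.460 × 247 × (2670 − 7.91) × 18.4 / [2100 × (1 + 0.113 × 18.4)] = 5.57×10^6 / 6466 = 860.7 m³.
Wasting from the aeration tank: Q_w = V / θ_c = 860.7 / 18.4 = 46.78 m³/d.

Q_w ≈ 46.8 m³/d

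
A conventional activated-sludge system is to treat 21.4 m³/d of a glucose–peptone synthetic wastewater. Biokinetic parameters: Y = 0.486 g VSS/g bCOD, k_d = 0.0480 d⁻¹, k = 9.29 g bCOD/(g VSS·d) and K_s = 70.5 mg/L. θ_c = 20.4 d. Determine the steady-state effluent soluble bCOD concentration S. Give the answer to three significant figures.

S ≈ 1.55 mg/L

For a completely mixed reactor with recycle the Lawrence–McCarty relation gives S = K_s·(1 + k_d·θ_c) / [θ_c·(Y·k − k_d) − 1] = 70.5 × (1 + 0.0480 × 20.4) / [20.4 × (0.486 × 9.29 − 0.0480) − 1] = 139.5 / 90.13 = 1.548 mg/L.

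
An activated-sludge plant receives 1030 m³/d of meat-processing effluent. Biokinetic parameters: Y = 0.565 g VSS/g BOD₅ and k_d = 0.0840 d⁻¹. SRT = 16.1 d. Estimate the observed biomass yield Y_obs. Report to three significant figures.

The observed yield is Y_obs = Y/(1 + k_d·θ_c) = 0.565 / (1 + 0.0840 × 16.1) = 0.565 / 2.352 = 0.2402 g VSS per g BOD₅ removed.

Y_obs ≈ 0.240 g VSS/g BOD₅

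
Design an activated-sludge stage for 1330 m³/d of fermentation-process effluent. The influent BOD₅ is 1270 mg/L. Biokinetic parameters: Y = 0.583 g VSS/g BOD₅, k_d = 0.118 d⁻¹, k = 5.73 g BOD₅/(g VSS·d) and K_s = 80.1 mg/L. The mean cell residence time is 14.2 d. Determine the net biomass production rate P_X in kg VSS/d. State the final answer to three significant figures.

Effluent substrate depends only on kinetics and SRT: S = K_s(1 + k_d θ_c) / [θ_c(Yk − k_d) − 1] = 80.1 × (1 + 0.118 × 14.2) / [14.2 × (0.583 × 5.73 − 0.118) − 1] = 214.3 / 44.76 = 4.788 mg/L.
Correct the yield for decay: Y_obs = Y/(1 + k_d θ_c) = 0.583 / (1 + 0.118 × 14.2) = 0.583 / 2.676 = 0.2179.
Substrate removed = Q·(S₀ − S) = 1330 m³/d × (1270 − 4.79) g/m³ = 1.68×10^6 g/d = 1683 kg/d.
So the net sludge growth is P_X = 0.2179 × 1683 = 366.7 kg VSS/d.

P_X ≈ 367 kg VSS/d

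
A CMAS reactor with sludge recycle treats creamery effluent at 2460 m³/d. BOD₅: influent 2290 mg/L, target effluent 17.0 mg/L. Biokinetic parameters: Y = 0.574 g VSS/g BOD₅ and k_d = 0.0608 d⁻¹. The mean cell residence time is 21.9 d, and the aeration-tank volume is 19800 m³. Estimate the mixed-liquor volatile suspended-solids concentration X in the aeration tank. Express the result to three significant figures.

X ≈ 1520 mg/L

Solving the biomass balance for X: X = Y Q (S₀−S) θ_c / [V (1+k_d θ_c)] = 0.574 × 2460 × (2290 − 17.0) × 21.9 / [19800 × (1 + 0.0608 × 21.9)] = 1523 mg/L.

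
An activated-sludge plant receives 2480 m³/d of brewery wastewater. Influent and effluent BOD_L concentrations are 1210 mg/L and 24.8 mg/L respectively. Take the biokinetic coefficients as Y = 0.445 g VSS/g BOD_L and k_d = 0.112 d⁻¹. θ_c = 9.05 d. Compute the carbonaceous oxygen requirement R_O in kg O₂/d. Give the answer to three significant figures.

Y_obs = Y / (1 + k_d θ_c) = 0.445 / (1 + 0.112 × 9.05) = 0.445 / 2.014 = 0.2210.
Q·(S₀ − S) = 2480 × (1210 − 24.8) × 10⁻³ = 2939 kg/d removed.
Net sludge production P_X = 0.2210 × 2939 = 649.6 kg VSS/d.
R_O = Q·(S₀ − S) − 1.42·P_X = 2939 − 1.42 × 649.6 = 2017 kg O₂/d.

R_O ≈ 2020 kg O₂/d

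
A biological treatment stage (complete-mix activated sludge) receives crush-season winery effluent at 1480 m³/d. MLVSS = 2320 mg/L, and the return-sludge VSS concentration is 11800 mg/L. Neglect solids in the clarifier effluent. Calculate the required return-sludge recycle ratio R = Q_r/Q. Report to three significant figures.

R ≈ 0.245

Solids balance on the clarifier gives (1+R)X = R·X_r, so R = X/(X_r − X) = 2320 / (11800 − 2320) = 0.2447.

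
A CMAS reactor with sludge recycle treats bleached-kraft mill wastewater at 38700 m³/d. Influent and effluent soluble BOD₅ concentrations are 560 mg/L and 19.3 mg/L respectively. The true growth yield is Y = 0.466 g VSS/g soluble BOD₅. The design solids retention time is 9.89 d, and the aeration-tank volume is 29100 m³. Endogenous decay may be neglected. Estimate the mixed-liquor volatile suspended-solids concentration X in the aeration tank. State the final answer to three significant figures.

X ≈ 3310 mg/L

Without decay, X = Y Q (S₀−S) θ_c / V = 0.466 × 38700 × (560 − 19.3) × 9.89 / 29100 = 3314 mg/L.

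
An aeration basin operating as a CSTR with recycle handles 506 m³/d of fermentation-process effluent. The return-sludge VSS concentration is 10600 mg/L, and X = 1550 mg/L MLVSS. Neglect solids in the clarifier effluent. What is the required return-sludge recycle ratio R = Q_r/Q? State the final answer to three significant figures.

Mass balance around the secondary clarifier (neglecting effluent solids): R = X / (X_r − X) = 1550 / (10600 − 1550) = 0.1713.

R ≈ 0.171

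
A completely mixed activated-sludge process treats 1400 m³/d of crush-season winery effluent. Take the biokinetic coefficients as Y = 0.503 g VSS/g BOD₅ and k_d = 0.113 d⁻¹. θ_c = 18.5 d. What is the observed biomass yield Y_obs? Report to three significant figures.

Y_obs ≈ 0.163 g VSS/g BOD₅

Y_obs = Y / (1 + k_d θ_c) = 0.503 / (1 + 0.113 × 18.5) = 0.503 / 3.091 = 0.1628.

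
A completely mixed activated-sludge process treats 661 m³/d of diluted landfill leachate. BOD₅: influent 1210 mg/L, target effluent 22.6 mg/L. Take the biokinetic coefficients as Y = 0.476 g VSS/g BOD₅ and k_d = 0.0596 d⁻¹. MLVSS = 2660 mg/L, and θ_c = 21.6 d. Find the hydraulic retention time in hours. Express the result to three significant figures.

τ ≈ 48.2 h

From the SRT design equation V = Y Q (S₀−S) θ_c / [X (1 + k_d θ_c)] = 0.476 × 661 × (1210 − 22.6) × 21.6 / [2660 × (1 + 0.0596 × 21.6)] = 8.07×10^6 / 6084 = 1326 m³.
HRT = V/Q = 1326 m³ / 661 m³·d⁻¹ = 2.007 d × 24 = 48.16 h.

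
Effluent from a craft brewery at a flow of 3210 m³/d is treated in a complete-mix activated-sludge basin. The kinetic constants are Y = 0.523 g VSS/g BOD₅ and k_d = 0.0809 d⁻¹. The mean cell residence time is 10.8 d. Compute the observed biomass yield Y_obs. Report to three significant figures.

Y_obs ≈ 0.279 g VSS/g BOD₅

Observed yield with endogenous decay: Y_obs = Y / (1 + k_d·θ_c) = 0.523 / (1 + 0.0809 × 10.8) = 0.523 / 1.874 = 0.2791 g VSS/g BOD₅.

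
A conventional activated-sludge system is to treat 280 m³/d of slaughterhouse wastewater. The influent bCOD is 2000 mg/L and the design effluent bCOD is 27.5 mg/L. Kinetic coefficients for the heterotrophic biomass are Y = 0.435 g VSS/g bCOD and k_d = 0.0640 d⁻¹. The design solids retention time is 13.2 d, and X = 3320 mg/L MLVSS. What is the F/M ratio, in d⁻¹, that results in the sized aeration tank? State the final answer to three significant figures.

F/M ≈ 0.326 d⁻¹

Steady-state biomass mass balance: V·X·(1 + k_d·θ_c) = Y·Q·(S₀ − S)·θ_c, so V = 0.435 × 280 × (2000 − 27.5) × 13.2 / [3320 × (1 + 0.0640 × 13.2)] = 3.17×10^6 / 6125 = 517.8 m³.
F/M = Q·S₀ / (V·X) = 280 × 2000 / (517.8 × 3320) = 0.3258 g bCOD·(g VSS·d)⁻¹.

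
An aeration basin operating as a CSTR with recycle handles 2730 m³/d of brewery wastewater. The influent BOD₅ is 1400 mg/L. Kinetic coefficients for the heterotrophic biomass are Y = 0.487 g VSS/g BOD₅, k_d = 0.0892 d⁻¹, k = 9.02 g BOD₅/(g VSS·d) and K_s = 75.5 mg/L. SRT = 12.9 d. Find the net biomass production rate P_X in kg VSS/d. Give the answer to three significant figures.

P_X ≈ 864 kg VSS/d

For a completely mixed reactor with recycle the Lawrence–McCarty relation gives S = K_s·(1 + k_d·θ_c) / [θ_c·(Y·k − k_d) − 1] = 75.5 × (1 + 0.0892 × 12.9) / [12.9 × (0.487 × 9.02 − 0.0892) − 1] = 162.4 / 54.52 = 2.979 mg/L.
Observed yield with endogenous decay: Y_obs = Y / (1 + k_d·θ_c) = 0.487 / (1 + 0.0892 × 12.9) = 0.487 / 2.151 = 0.2264 g VSS/g BOD₅.
Mass of BOD₅ removed per day: Q(S₀ − S) = 2730 × 1397 g/m³ = 3814 kg/d.
Biomass produced: P_X = Y_obs·Q·ΔS = 0.2264 × 3814 ≈ 863.6 kg VSS/d.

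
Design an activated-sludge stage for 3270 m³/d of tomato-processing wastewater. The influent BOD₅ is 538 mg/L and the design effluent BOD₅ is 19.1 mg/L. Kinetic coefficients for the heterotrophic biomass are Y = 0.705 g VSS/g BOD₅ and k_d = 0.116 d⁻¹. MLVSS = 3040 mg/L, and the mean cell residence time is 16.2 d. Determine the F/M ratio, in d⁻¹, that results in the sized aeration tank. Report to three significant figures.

From the SRT design equation V = Y Q (S₀−S) θ_c / [X (1 + k_d θ_c)] = 0.705 × 3270 × (538 − 19.1) × 16.2 / [3040 × (1 + 0.116 × 16.2)] = 1.94×10^7 / 8753 = 2214 m³.
F/M = Q·S₀ / (V·X) = 3270 × 538 / (2214 × 3040) = 0.2614 g BOD₅·(g VSS·d)⁻¹.

F/M ≈ 0.261 d⁻¹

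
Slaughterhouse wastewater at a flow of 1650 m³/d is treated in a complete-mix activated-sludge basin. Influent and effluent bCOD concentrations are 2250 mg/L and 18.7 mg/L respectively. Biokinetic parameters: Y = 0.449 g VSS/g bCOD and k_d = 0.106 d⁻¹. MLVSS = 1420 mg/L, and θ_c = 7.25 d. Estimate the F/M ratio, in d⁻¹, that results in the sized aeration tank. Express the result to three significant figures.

F/M ≈ 0.548 d⁻¹

Steady-state biomass mass balance: V·X·(1 + k_d·θ_c) = Y·Q·(S₀ − S)·θ_c, so V = 0.449 × 1650 × (2250 − 18.7) × 7.25 / [1420 × (1 + 0.106 × 7.25)] = 1.2×10^7 / 2511 = 4772 m³.
F/M = applied load / biomass = Q·S₀/(V·X) = 1650 × 2250 / (4772 × 1420) = 0.5478 d⁻¹.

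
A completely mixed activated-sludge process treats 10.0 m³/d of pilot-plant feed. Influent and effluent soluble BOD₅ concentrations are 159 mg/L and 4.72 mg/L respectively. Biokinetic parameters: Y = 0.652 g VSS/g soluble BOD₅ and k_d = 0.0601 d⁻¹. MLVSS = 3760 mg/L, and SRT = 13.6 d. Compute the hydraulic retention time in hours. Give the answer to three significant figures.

From the SRT design equation V = Y Q (S₀−S) θ_c / [X (1 + k_d θ_c)] = 0.652 × 10.0 × (159 − 4.72) × 13.6 / [3760 × (1 + 0.0601 × 13.6)] = 1.37×10^4 / 6833 = 2.002 m³.
τ = V/Q = 2.002/10.0 = 0.2002 d, or 4.805 h.

τ ≈ 4.80 h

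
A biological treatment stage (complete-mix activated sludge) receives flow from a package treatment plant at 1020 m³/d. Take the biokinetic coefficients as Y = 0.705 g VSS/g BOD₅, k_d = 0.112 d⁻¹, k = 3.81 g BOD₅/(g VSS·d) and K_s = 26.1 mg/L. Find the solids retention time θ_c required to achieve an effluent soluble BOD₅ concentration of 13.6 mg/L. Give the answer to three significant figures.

θ_c ≈ 1.24 d

Specific growth rate at S = 13.6 mg/L: μ = YkS/(K_s+S) = 0.705·3.81·13.6/(26.1+13.6) = 0.9202 d⁻¹.
θ_c = 1/(μ − k_d) = 1/(0.9202 − 0.112) = 1/0.8082 = 1.237 d.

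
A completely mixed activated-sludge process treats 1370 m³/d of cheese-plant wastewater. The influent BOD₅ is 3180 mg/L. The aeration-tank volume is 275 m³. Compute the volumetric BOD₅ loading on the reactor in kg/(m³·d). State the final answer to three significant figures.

L_v ≈ 15.8 kg BOD₅/(m³·d)

L_v = Q S₀ / V = 1370 × 3180 × 10⁻³ / 275.0 = 15.84 kg/(m³·d).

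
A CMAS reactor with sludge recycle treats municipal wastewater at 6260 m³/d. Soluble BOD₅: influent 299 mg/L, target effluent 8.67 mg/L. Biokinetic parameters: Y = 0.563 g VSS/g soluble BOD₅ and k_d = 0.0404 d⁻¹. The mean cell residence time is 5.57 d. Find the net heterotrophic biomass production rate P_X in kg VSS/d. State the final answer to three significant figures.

P_X ≈ 835 kg VSS/d

Y_obs = Y / (1 + k_d θ_c) = 0.563 / (1 + 0.0404 × 5.57) = 0.563 / 1.225 = 0.4596.
Q·(S₀ − S) = 6260 × (299 − 8.67) × 10⁻³ = 1817 kg/d removed.
Net biomass production P_X = Y_obs × Q·(S₀ − S) = 0.4596 × 1817 = 835.3 kg VSS/d.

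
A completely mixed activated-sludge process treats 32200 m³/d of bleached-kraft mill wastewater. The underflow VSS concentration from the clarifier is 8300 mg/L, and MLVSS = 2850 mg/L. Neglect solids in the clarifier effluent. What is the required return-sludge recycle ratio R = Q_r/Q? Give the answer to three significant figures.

Mass balance around the secondary clarifier (neglecting effluent solids): R = X / (X_r − X) = 2850 / (8300 − 2850) = 0.5229.

R ≈ 0.523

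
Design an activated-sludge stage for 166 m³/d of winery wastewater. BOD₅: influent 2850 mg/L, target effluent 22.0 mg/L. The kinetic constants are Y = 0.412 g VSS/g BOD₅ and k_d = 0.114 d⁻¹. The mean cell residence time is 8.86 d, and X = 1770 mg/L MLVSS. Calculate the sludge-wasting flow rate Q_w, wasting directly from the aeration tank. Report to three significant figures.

Rearranging the biomass balance for a CMAS with decay, V = Y·Q·ΔS·θ_c / [X·(1+k_d θ_c)] = 0.412 × 166 × (2850 − 22.0) × 8.86 / [1770 × (1 + 0.114 × 8.86)] = 1.71×10^6 / 3558 = 481.7 m³.
For wasting at MLVSS concentration, Q_w = V/θ_c = 481.7/8.86 = 54.36 m³/d.

Q_w ≈ 54.4 m³/d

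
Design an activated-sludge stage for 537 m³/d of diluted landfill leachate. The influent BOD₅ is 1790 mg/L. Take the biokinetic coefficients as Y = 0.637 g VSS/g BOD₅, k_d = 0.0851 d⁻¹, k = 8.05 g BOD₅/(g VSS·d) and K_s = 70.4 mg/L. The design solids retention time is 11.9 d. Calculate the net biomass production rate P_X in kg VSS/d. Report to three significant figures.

Effluent substrate depends only on kinetics and SRT: S = K_s(1 + k_d θ_c) / [θ_c(Yk − k_d) − 1] = 70.4 × (1 + 0.0851 × 11.9) / [11.9 × (0.637 × 8.05 − 0.0851) − 1] = 141.7 / 59.01 = 2.401 mg/L.
Y_obs = Y / (1 + k_d θ_c) = 0.637 / (1 + 0.0851 × 11.9) = 0.637 / 2.013 = 0.3165.
ΔS = 1790 − 2.40 = 1788 mg/L, so the substrate removal rate is 537 × 1788/1000 = 959.9 kg BOD₅/d.
Biomass produced: P_X = Y_obs·Q·ΔS = 0.3165 × 959.9 ≈ 303.8 kg VSS/d.

P_X ≈ 304 kg VSS/d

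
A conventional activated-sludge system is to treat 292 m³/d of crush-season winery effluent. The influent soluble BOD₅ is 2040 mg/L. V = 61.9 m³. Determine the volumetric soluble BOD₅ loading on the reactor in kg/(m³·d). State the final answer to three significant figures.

L_v ≈ 9.62 kg soluble BOD₅/(m³·d)

Applied soluble BOD₅ load per unit volume = Q·S₀/V = (292 × 2040/1000)/61.90 = 9.623 kg soluble BOD₅·m⁻³·d⁻¹.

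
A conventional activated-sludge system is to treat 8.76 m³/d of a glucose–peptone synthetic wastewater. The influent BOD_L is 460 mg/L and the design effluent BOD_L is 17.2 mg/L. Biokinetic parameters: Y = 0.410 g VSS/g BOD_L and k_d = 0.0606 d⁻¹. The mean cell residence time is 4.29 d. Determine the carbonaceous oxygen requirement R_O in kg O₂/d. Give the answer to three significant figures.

Y_obs = Y / (1 + k_d θ_c) = 0.410 / (1 + 0.0606 × 4.29) = 0.410 / 1.260 = 0.3254.
ΔS = 460 − 17.2 = 442.8 mg/L, so the substrate removal rate is 8.76 × 442.8/1000 = 3.879 kg BOD_L/d.
P_X = Y_obs·Q·(S₀ − S) = 0.3254 × 3.879 = 1.262 kg VSS/d.
R_O = Q·(S₀ − S) − 1.42·P_X = 3.879 − 1.42 × 1.262 = 2.087 kg O₂/d.

R_O ≈ 2.09 kg O₂/d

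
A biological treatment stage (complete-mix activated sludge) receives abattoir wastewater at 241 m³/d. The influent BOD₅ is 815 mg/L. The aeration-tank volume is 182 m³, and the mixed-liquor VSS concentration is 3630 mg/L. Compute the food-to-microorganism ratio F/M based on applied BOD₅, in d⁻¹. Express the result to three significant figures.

F/M = applied load / biomass = Q·S₀/(V·X) = 241 × 815 / (182.0 × 3630) = 0.2973 d⁻¹.

F/M ≈ 0.297 d⁻¹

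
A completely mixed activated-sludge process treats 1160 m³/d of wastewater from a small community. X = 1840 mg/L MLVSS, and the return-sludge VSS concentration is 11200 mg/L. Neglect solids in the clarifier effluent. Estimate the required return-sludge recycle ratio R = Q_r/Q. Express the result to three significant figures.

R = Q_r/Q = X/(X_r − X) = 1840 / (11200 − 1840) = 0.1966.

R ≈ 0.197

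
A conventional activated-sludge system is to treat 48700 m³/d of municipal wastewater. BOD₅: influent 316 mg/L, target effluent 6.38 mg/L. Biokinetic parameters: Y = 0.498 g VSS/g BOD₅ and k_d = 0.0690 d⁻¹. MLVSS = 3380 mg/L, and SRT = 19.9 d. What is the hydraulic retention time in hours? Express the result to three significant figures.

Steady-state biomass mass balance: V·X·(1 + k_d·θ_c) = Y·Q·(S₀ − S)·θ_c, so V = 0.498 × 48700 × (316 − 6.38) × 19.9 / [3380 × (1 + 0.0690 × 19.9)] = 1.49×10^8 / 8021 = 18630 m³.
τ = V/Q = 18630/48700 = 0.3825 d, or 9.181 h.

τ ≈ 9.18 h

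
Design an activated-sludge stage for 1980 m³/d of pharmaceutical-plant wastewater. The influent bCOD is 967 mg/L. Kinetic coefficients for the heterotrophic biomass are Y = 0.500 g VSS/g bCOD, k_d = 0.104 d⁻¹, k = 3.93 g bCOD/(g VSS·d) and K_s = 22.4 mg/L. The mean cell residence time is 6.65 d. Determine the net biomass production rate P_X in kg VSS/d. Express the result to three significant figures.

From the Monod/SRT balance for a CMAS, S = K_s·(1+k_d θ_c)/[θ_c·(Y k − k_d) − 1] = 22.4 × (1 + 0.104 × 6.65) / [6.65 × (0.500 × 3.93 − 0.104) − 1] = 37.89 / 11.38 = 3.331 mg/L.
Observed yield with endogenous decay: Y_obs = Y / (1 + k_d·θ_c) = 0.500 / (1 + 0.104 × 6.65) = 0.500 / 1.692 = 0.2956 g VSS/g bCOD.
Mass of bCOD removed per day: Q(S₀ − S) = 1980 × 963.7 g/m³ = 1908 kg/d.
Net biomass production P_X = Y_obs × Q·(S₀ − S) = 0.2956 × 1908 = 564.0 kg VSS/d.

P_X ≈ 564 kg VSS/d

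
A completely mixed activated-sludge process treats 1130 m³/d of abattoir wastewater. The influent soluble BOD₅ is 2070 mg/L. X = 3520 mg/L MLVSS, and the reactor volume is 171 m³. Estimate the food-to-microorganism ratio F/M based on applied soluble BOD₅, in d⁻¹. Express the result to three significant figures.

F/M ≈ 3.89 d⁻¹

F/M = Q·S₀ / (V·X) = 1130 × 2070 / (171.0 × 3520) = 3.886 g soluble BOD₅·(g VSS·d)⁻¹.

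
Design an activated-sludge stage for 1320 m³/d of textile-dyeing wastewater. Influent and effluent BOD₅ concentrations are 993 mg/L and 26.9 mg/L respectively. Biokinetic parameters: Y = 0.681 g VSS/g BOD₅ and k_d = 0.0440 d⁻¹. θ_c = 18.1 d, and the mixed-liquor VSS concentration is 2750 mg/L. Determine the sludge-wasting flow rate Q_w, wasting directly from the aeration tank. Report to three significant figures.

Rearranging the biomass balance for a CMAS with decay, V = Y·Q·ΔS·θ_c / [X·(1+k_d θ_c)] = 0.681 × 1320 × (993 − 26.9) × 18.1 / [2750 × (1 + 0.0440 × 18.1)] = 1.57×10^7 / 4940 = 3182 m³.
With mixed-liquor wasting, θ_c = V/Q_w, so Q_w = V/θ_c = 3182/18.1 = 175.8 m³/d.

Q_w ≈ 176 m³/d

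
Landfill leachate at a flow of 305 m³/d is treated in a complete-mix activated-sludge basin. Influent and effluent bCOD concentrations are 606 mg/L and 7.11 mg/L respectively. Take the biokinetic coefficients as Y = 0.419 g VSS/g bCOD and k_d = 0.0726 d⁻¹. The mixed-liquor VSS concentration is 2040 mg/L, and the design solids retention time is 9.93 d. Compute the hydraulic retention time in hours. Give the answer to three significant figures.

Steady-state biomass mass balance: V·X·(1 + k_d·θ_c) = Y·Q·(S₀ − S)·θ_c, so V = 0.419 × 305 × (606 − 7.11) × 9.93 / [2040 × (1 + 0.0726 × 9.93)] = 7.6×10^5 / 3511 = 216.5 m³.
HRT = V/Q = 216.5 m³ / 305 m³·d⁻¹ = 0.7098 d × 24 = 17.03 h.

τ ≈ 17.0 h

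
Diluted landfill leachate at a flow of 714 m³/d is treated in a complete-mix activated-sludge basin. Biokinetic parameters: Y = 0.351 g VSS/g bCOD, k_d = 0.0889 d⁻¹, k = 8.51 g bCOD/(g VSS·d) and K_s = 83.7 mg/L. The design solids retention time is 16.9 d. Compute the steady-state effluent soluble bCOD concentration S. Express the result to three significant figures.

S ≈ 4.37 mg/L

From the Monod/SRT balance for a CMAS, S = K_s·(1+k_d θ_c)/[θ_c·(Y k − k_d) − 1] = 83.7 × (1 + 0.0889 × 16.9) / [16.9 × (0.351 × 8.51 − 0.0889) − 1] = 209.5 / 47.98 = 4.366 mg/L.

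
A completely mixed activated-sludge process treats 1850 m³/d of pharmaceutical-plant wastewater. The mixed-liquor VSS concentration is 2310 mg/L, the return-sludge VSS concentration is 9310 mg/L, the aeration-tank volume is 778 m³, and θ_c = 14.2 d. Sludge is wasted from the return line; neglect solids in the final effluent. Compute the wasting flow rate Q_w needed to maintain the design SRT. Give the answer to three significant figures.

Q_w ≈ 13.6 m³/d

Wasting from the return line (neglecting effluent solids): Q_w = V·X / (θ_c·X_r) = 778.0 × 2310 / (14.2 × 9310) = 13.59 m³/d.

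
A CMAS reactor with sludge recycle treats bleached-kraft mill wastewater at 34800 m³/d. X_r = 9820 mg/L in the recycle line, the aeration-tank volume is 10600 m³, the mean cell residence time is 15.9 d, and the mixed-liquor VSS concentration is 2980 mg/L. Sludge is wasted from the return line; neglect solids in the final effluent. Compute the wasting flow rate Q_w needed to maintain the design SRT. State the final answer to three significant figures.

Q_w = (V·X)/(θ_c X_r) = 10600 × 2980 / (15.9 × 9820) = 202.3 m³/d.

Q_w ≈ 202 m³/d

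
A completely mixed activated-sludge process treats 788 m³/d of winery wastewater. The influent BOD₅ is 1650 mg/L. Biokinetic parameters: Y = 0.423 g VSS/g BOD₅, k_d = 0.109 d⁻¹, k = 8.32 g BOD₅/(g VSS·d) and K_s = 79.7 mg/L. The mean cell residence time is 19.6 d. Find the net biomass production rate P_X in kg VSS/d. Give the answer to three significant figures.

For a completely mixed reactor with recycle the Lawrence–McCarty relation gives S = K_s·(1 + k_d·θ_c) / [θ_c·(Y·k − k_d) − 1] = 79.7 × (1 + 0.109 × 19.6) / [19.6 × (0.423 × 8.32 − 0.109) − 1] = 250.0 / 65.84 = 3.796 mg/L.
Y_obs = Y / (1 + k_d θ_c) = 0.423 / (1 + 0.109 × 19.6) = 0.423 / 3.136 = 0.1349.
Mass of BOD₅ removed per day: Q(S₀ − S) = 788 × 1646 g/m³ = 1297 kg/d.
So the net sludge growth is P_X = 0.1349 × 1297 = 175.0 kg VSS/d.

P_X ≈ 175 kg VSS/d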